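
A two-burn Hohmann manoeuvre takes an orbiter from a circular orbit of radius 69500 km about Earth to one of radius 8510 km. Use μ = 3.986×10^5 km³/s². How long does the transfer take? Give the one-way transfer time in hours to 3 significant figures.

t = 10.6 hours

Semi-major axis of the transfer orbit: a_t = (69500 + 8510)/2 = 39005 km.
By Kepler's third law the transfer-orbit period is T = 2π√(a_t³/μ), so t = T/2 = 38330 s.
Converting: 38330 s ÷ 3600 s/hour = 10.6 hours.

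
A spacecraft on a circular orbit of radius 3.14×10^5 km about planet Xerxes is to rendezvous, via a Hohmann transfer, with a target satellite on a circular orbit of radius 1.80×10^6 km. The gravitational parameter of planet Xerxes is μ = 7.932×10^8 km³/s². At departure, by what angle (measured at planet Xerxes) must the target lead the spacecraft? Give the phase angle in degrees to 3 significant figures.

Semi-major axis of the transfer orbit: a_t = (3.140×10^5 + 1.800×10^6)/2 = 1.057×10^6 km.
The half-period of the transfer ellipse is t = π√(a_t³/μ) = 1.2122×10^5 s.
Target angular speed ω₂ = √(μ/r₂³) = 1.1662×10^-5 rad/s.
Angle swept by the target during transfer: ω₂·t = 1.4137 rad = 81.00°.
Arrival is 180° from departure on the ellipse, so φ = 180° − 81.00° = 99.0°.

φ = 99.0°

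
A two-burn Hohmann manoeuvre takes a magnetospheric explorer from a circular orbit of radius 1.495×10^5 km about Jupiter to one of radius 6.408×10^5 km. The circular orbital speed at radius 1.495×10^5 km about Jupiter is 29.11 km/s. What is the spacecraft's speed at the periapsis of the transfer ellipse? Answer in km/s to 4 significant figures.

v = 37.07 km/s

From the circular-orbit relation v² = μ/r at r = 1.495×10^5 km: μ = v²r = (29.11)² × 1.495×10^5 = 1.26685×10^8 km³/s².
Transfer-ellipse semi-major axis a_t = (r₁ + r₂)/2 = (1.495×10^5 + 6.408×10^5)/2 = 3.9515×10^5 km.
The periapsis of the transfer ellipse is at r = 1.495×10^5 km.
Vis-viva: v = √[μ(2/r − 1/a_t)] = √[1.26685×10^8 × (2/1.495×10^5 − 1/3.9515×10^5)] = 37.07 km/s.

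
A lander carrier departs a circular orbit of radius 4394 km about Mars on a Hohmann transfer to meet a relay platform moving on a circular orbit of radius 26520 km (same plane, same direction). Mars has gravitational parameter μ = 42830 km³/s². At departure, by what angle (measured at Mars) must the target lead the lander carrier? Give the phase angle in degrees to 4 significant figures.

φ = 99.91°

The Hohmann ellipse has a_t = (r₁ + r₂)/2 = 15457 km.
The half-period of the transfer ellipse is t = π√(a_t³/μ) = 29172 s.
Target angular speed ω₂ = √(μ/r₂³) = 4.7920×10^-5 rad/s.
Angle swept by the target during transfer: ω₂·t = 1.3979 rad = 80.09°.
The lander carrier traverses 180° on the transfer ellipse, so the target must lead by 180° − 80.09° = 99.91°.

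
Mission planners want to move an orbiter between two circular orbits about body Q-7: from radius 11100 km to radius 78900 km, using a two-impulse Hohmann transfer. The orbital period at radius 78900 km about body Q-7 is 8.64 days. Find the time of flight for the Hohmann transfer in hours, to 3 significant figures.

From Kepler's third law T² = 4π²r³/μ at r = 78900 km, T = 8.64 days = 8.64 × 86400 s = 7.46496×10^5 s: μ = 4π²r³/T² = 34796.5 km³/s².
The Hohmann ellipse has a_t = (r₁ + r₂)/2 = 45000 km.
Transfer time t = π√(a_t³/μ) = π√((45000)³ / 34796.5) = 1.608×10^5 s.
Converting: 1.608×10^5 s ÷ 3600 s/hour = 44.7 hours.

t = 44.7 hours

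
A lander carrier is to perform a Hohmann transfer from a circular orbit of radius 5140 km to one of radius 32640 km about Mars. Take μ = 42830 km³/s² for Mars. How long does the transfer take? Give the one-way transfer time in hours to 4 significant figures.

t = 10.95 hours

The Hohmann ellipse has a_t = (r₁ + r₂)/2 = 18890 km.
Half the transfer-orbit period gives t = π√(a_t³/μ) = 39410 s.
Converting: 39410 s ÷ 3600 s/hour = 10.95 hours.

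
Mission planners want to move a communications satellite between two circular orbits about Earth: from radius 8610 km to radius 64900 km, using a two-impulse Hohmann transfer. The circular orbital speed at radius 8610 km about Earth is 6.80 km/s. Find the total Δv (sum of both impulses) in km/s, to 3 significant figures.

From the circular-orbit relation v² = μ/r at r = 8610 km: μ = v²r = (6.80)² × 8610 = 3.98126×10^5 km³/s².
Semi-major axis of the transfer orbit: a_t = (8610 + 64900)/2 = 36755 km.
At r₁ the circular-orbit speed is v₁ = √(μ/r₁) = 6.800 km/s.
Transfer-orbit speed at r₁ (vis-viva equation): v_p = √[μ(2/r₁ − 1/a_t)] = 9.036 km/s.
First burn Δv₁ = |v_p − v₁| = 2.236 km/s.
Circular speed at r₂: v₂ = √(μ/r₂) = 2.477 km/s.
Transfer-orbit speed at r₂: v_a = √[μ(2/r₂ − 1/a_t)] = 1.199 km/s.
Second burn Δv₂ = |v₂ − v_a| = 1.278 km/s.
Δv = Δv₁ + Δv₂ = 2.236 + 1.278 = 3.514 km/s.

Δv = 3.51 km/s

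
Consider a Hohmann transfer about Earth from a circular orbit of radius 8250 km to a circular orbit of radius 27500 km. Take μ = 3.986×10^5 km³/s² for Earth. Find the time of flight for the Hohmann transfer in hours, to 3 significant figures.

Transfer-ellipse semi-major axis a_t = (r₁ + r₂)/2 = (8250 + 27500)/2 = 17875 km.
Transfer time t = π√(a_t³/μ) = π√((17875)³ / 3.986×10^5) = 11890 s.
Converting: 11890 s ÷ 3600 s/hour = 3.30 hours.

t = 3.30 hours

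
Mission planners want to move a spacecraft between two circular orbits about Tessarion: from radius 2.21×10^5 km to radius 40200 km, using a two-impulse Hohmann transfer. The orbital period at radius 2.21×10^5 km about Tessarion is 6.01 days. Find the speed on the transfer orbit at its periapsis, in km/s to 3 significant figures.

From Kepler's third law T² = 4π²r³/μ at r = 2.21×10^5 km, T = 6.01 days = 6.01 × 86400 s = 5.19264×10^5 s: μ = 4π²r³/T² = 1.58037×10^6 km³/s².
Semi-major axis of the transfer orbit: a_t = (2.210×10^5 + 40200)/2 = 1.306×10^5 km.
At periapsis, r = 40200 km.
Vis-viva: v = √[μ(2/r − 1/a_t)] = √[1.58037×10^6 × (2/40200 − 1/1.306×10^5)] = 8.156 km/s.

v = 8.16 km/s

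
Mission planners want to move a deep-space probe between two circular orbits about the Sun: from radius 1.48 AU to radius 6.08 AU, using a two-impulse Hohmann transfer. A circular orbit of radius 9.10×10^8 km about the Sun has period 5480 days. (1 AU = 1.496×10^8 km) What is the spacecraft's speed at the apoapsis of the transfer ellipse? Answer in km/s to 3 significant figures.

v = 7.56 km/s

From Kepler's third law T² = 4π²r³/μ at r = 9.10×10^8 km, T = 5480 days = 5480 × 86400 s = 4.73472×10^8 s: μ = 4π²r³/T² = 1.32707×10^11 km³/s².
In km: r₁ = 1.48 × 1.496×10^8 = 2.21408×10^8 km; r₂ = 6.08 × 1.496×10^8 = 9.09568×10^8 km.
The Hohmann ellipse has a_t = (r₁ + r₂)/2 = 5.65488×10^8 km.
At apoapsis, r = 9.09568×10^8 km.
Vis-viva: v = √[μ(2/r − 1/a_t)] = √[1.32707×10^11 × (2/9.09568×10^8 − 1/5.65488×10^8)] = 7.558 km/s.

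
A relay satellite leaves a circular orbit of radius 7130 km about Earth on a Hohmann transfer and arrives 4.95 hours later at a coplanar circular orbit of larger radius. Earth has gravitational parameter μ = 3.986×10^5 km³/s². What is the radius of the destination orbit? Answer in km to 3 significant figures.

r₂ = 39700 km

Transfer time t = 4.95 hours = 17820 s, and t = π√(a_t³/μ).
So a_t = (μ t²/π²)^(1/3) = (3.986×10^5 × (17820)² / π²)^(1/3) = 23407 km.
Since a_t = (r₁ + r₂)/2, r₂ = 2a_t − r₁ = 2×23407 − 7130 = 39684 km.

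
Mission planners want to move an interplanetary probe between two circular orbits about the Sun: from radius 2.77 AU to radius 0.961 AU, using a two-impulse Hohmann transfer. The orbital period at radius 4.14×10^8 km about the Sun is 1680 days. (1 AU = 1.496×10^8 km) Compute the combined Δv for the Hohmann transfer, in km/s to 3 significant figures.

From Kepler's third law T² = 4π²r³/μ at r = 4.14×10^8 km, T = 1680 days = 1680 × 86400 s = 1.45152×10^8 s: μ = 4π²r³/T² = 1.32958×10^11 km³/s².
In km: r₁ = 2.77 × 1.496×10^8 = 4.14392×10^8 km; r₂ = 0.961 × 1.496×10^8 = 1.437656×10^8 km.
The Hohmann ellipse has a_t = (r₁ + r₂)/2 = 2.790788×10^8 km.
At r₁ the circular-orbit speed is v₁ = √(μ/r₁) = 17.912 km/s.
On the transfer ellipse at r₁, v² = μ(2/r − 1/a) gives v_a = √[μ(2/r₁ − 1/a_t)] = 12.856 km/s.
First burn Δv₁ = |v_a − v₁| = 5.056 km/s.
At r₂, v₂ = √(μ/r₂) = 30.411 km/s.
Transfer-orbit speed at r₂: v_p = √[μ(2/r₂ − 1/a_t)] = 37.057 km/s.
Second burn Δv₂ = |v₂ − v_p| = 6.646 km/s.
Δv = Δv₁ + Δv₂ = 5.056 + 6.646 = 11.70 km/s.

Δv = 11.7 km/s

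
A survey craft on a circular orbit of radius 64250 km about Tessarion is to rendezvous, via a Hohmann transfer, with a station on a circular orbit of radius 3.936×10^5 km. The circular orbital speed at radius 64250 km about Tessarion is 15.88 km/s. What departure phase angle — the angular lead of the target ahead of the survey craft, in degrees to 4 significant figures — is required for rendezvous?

From the circular-orbit relation v² = μ/r at r = 64250 km: μ = v²r = (15.88)² × 64250 = 1.62022×10^7 km³/s².
Semi-major axis of the transfer orbit: a_t = (64250 + 3.936×10^5)/2 = 2.28925×10^5 km.
The half-period of the transfer ellipse is t = π√(a_t³/μ) = 85490 s.
The target's mean motion on its circular orbit is ω₂ = √(μ/r₂³) = 1.630×10^-5 rad/s.
Angle swept by the target during transfer: ω₂·t = 1.3935 rad = 79.84°.
Arrival is 180° from departure on the ellipse, so φ = 180° − 79.84° = 100.2°.

φ = 100.2°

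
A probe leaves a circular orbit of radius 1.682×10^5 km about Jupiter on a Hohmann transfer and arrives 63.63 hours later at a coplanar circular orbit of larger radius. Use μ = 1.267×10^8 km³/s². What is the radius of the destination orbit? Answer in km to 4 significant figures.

r₂ = 1.585×10^6 km

Transfer time t = 63.63 hours = 2.29068×10^5 s, and t = π√(a_t³/μ).
So a_t = (μ t²/π²)^(1/3) = (1.267×10^8 × (2.29068×10^5)² / π²)^(1/3) = 8.7660×10^5 km.
Since a_t = (r₁ + r₂)/2, r₂ = 2a_t − r₁ = 2×8.7660×10^5 − 1.682×10^5 = 1.585×10^6 km.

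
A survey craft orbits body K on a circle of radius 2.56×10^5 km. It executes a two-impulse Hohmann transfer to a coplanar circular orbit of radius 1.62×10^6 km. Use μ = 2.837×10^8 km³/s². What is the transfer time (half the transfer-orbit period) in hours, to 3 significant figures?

t = 47.1 hours

The Hohmann ellipse has a_t = (r₁ + r₂)/2 = 9.380×10^5 km.
Transfer time t = π√(a_t³/μ) = π√((9.380×10^5)³ / 2.837×10^8) = 1.694×10^5 s.
Converting: 1.694×10^5 s ÷ 3600 s/hour = 47.1 hours.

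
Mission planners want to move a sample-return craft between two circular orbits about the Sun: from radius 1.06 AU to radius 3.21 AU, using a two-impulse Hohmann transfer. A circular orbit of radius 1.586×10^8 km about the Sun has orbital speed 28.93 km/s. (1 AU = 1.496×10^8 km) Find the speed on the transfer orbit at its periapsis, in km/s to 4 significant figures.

From the circular-orbit relation v² = μ/r at r = 1.586×10^8 km: μ = v²r = (28.93)² × 1.586×10^8 = 1.32739×10^11 km³/s².
In km: r₁ = 1.06 × 1.496×10^8 = 1.58576×10^8 km; r₂ = 3.21 × 1.496×10^8 = 4.80216×10^8 km.
Transfer-ellipse semi-major axis a_t = (r₁ + r₂)/2 = (1.58576×10^8 + 4.80216×10^8)/2 = 3.19396×10^8 km.
The periapsis of the transfer ellipse is at r = 1.58576×10^8 km.
Applying v² = μ(2/r − 1/a_t): v = 35.48 km/s.

v = 35.48 km/s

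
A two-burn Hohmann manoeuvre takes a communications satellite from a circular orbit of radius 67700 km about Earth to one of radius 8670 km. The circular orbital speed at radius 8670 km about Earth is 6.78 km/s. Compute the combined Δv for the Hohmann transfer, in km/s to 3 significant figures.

From the circular-orbit relation v² = μ/r at r = 8670 km: μ = v²r = (6.78)² × 8670 = 3.98546×10^5 km³/s².
Semi-major axis of the transfer orbit: a_t = (67700 + 8670)/2 = 38185 km.
Circular speed at r₁: v₁ = √(μ/r₁) = √(3.98546×10^5/67700) = 2.426 km/s.
On the transfer ellipse at r₁, vis-viva equation gives v_a = √[μ(2/r₁ − 1/a_t)] = 1.156 km/s.
First burn Δv₁ = |v_a − v₁| = 1.270 km/s.
Circular speed at r₂: v₂ = √(μ/r₂) = 6.780 km/s.
Transfer-orbit speed at r₂: v_p = √[μ(2/r₂ − 1/a_t)] = 9.028 km/s.
Second burn Δv₂ = |v₂ − v_p| = 2.248 km/s.
Total Δv = Δv₁ + Δv₂ = 3.518 km/s.

Δv = 3.52 km/s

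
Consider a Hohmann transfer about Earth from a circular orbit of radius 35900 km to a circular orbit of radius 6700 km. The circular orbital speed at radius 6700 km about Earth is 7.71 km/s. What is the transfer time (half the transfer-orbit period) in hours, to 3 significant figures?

t = 4.30 hours

From the circular-orbit relation v² = μ/r at r = 6700 km: μ = v²r = (7.71)² × 6700 = 3.98275×10^5 km³/s².
Transfer-ellipse semi-major axis a_t = (r₁ + r₂)/2 = (35900 + 6700)/2 = 21300 km.
Transfer time t = π√(a_t³/μ) = π√((21300)³ / 3.98275×10^5) = 15470 s.
Converting: 15470 s ÷ 3600 s/hour = 4.30 hours.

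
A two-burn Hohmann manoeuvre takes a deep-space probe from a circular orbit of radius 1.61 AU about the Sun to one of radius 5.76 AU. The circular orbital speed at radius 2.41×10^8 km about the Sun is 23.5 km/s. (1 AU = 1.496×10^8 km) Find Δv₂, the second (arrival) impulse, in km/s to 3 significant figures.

Δv₂ = 4.21 km/s

From the circular-orbit relation v² = μ/r at r = 2.41×10^8 km: μ = v²r = (23.5)² × 2.41×10^8 = 1.33092×10^11 km³/s².
In km: r₁ = 1.61 × 1.496×10^8 = 2.40856×10^8 km; r₂ = 5.76 × 1.496×10^8 = 8.61696×10^8 km.
Transfer-ellipse semi-major axis a_t = (r₁ + r₂)/2 = (2.40856×10^8 + 8.61696×10^8)/2 = 5.51276×10^8 km.
On the circular orbit at r = 8.61696×10^8 km, v_c = √(μ/r) = 12.428 km/s.
Transfer-orbit speed at the same r (vis-viva, a = a_t): v_t = √[μ(2/r − 1/a_t)] = 8.2147 km/s.
Δv₂ = |v_t − v_c| = |8.2147 − 12.428| = 4.213 km/s.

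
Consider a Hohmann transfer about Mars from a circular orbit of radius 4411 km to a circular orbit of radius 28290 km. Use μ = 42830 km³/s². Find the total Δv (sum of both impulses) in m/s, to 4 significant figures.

Δv = 1574 m/s

The Hohmann ellipse has a_t = (r₁ + r₂)/2 = 16350.5 km.
At r₁ the circular-orbit speed is v₁ = √(μ/r₁) = 3.1161 km/s.
Transfer-orbit speed at r₁ (vis-viva): v_p = √[μ(2/r₁ − 1/a_t)] = 4.0988 km/s.
First burn Δv₁ = |v_p − v₁| = 0.9827 km/s.
Circular speed at r₂: v₂ = √(μ/r₂) = 1.2304 km/s.
Transfer-orbit speed at r₂: v_a = √[μ(2/r₂ − 1/a_t)] = 0.63909 km/s.
Second burn Δv₂ = |v₂ − v_a| = 0.5913 km/s.
Δv = Δv₁ + Δv₂ = 0.9827 + 0.5913 = 1.574 km/s.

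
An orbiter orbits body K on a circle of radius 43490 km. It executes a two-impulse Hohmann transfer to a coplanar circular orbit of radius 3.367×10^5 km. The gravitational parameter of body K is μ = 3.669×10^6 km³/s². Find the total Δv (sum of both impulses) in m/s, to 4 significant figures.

Transfer-ellipse semi-major axis a_t = (r₁ + r₂)/2 = (43490 + 3.367×10^5)/2 = 1.90095×10^5 km.
Circular speed at r₁: v₁ = √(μ/r₁) = √(3.669×10^6/43490) = 9.1850 km/s.
Transfer-orbit speed at r₁ (vis-viva): v_p = √[μ(2/r₁ − 1/a_t)] = 12.224 km/s.
First burn Δv₁ = |v_p − v₁| = 3.039 km/s.
Circular speed at r₂: v₂ = √(μ/r₂) = 3.301 km/s.
Transfer-orbit speed at r₂: v_a = √[μ(2/r₂ − 1/a_t)] = 1.579 km/s.
Second burn Δv₂ = |v₂ − v_a| = 1.722 km/s.
Δv = Δv₁ + Δv₂ = 3.039 + 1.722 = 4.761 km/s.

Δv = 4761 m/s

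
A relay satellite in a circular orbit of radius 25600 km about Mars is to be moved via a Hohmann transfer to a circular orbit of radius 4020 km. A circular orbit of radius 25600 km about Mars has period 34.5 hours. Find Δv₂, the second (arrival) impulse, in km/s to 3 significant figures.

Δv₂ = 1.03 km/s

From Kepler's third law T² = 4π²r³/μ at r = 25600 km, T = 34.5 hours = 34.5 × 3600 s = 1.242×10^5 s: μ = 4π²r³/T² = 42937.5 km³/s².
Semi-major axis of the transfer orbit: a_t = (25600 + 4020)/2 = 14810 km.
On the circular orbit at r = 4020 km, v_c = √(μ/r) = 3.268 km/s.
Vis-viva on the transfer ellipse at r = 4020 km gives v_t = √[μ(2/r − 1/a_t)] = 4.297 km/s.
Δv₂ = |v_t − v_c| = |4.297 − 3.268| = 1.029 km/s.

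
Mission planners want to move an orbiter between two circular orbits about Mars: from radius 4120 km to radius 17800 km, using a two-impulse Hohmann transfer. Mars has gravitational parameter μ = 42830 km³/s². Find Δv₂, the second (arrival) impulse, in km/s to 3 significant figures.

Transfer-ellipse semi-major axis a_t = (r₁ + r₂)/2 = (4120 + 17800)/2 = 10960 km.
Circular speed at r = 17800 km: v_c = √(μ/r) = 1.5512 km/s.
Vis-viva on the transfer ellipse at r = 17800 km gives v_t = √[μ(2/r − 1/a_t)] = 0.95106 km/s.
Δv₂ = |v_t − v_c| = |0.95106 − 1.5512| = 0.6001 km/s.

Δv₂ = 0.600 km/s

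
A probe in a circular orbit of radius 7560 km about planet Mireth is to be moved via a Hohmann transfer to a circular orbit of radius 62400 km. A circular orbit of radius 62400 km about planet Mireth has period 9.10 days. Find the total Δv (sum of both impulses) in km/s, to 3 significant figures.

From Kepler's third law T² = 4π²r³/μ at r = 62400 km, T = 9.10 days = 9.10 × 86400 s = 7.8624×10^5 s: μ = 4π²r³/T² = 15516.8 km³/s².
Transfer-ellipse semi-major axis a_t = (r₁ + r₂)/2 = (7560 + 62400)/2 = 34980 km.
At r₁ the circular-orbit speed is v₁ = √(μ/r₁) = 1.432652 km/s.
On the transfer ellipse at r₁, v² = μ(2/r − 1/a) gives v_p = √[μ(2/r₁ − 1/a_t)] = 1.913476 km/s.
First burn Δv₁ = |v_p − v₁| = 0.48082 km/s.
Circular speed at r₂: v₂ = √(μ/r₂) = 0.49867 km/s.
Transfer-orbit speed at r₂: v_a = √[μ(2/r₂ − 1/a_t)] = 0.23183 km/s.
Second burn Δv₂ = |v₂ − v_a| = 0.26684 km/s.
Total Δv = Δv₁ + Δv₂ = 0.7477 km/s.

Δv = 0.748 km/s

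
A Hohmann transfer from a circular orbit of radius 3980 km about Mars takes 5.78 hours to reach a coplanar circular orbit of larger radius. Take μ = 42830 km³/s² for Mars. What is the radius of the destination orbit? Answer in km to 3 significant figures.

r₂ = 20700 km

Transfer time t = 5.78 hours = 20808 s, and t = π√(a_t³/μ).
So a_t = (μ t²/π²)^(1/3) = (42830 × (20808)² / π²)^(1/3) = 12340 km.
Since a_t = (r₁ + r₂)/2, r₂ = 2a_t − r₁ = 2×12340 − 3980 = 20700 km.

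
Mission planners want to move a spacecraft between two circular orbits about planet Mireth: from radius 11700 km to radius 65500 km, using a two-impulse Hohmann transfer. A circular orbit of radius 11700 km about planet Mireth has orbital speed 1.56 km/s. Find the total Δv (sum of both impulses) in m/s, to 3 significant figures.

From the circular-orbit relation v² = μ/r at r = 11700 km: μ = v²r = (1.56)² × 11700 = 28473.1 km³/s².
Transfer-ellipse semi-major axis a_t = (r₁ + r₂)/2 = (11700 + 65500)/2 = 38600 km.
At r₁ the circular-orbit speed is v₁ = √(μ/r₁) = 1.56000 km/s.
Transfer-orbit speed at r₁ (vis-viva): v_p = √[μ(2/r₁ − 1/a_t)] = 2.03213 km/s.
First burn Δv₁ = |v_p − v₁| = 0.47213 km/s.
Circular speed at r₂: v₂ = √(μ/r₂) = 0.65932 km/s.
Transfer-orbit speed at r₂: v_a = √[μ(2/r₂ − 1/a_t)] = 0.36299 km/s.
Second burn Δv₂ = |v₂ − v_a| = 0.29633 km/s.
Total Δv = Δv₁ + Δv₂ = 0.7685 km/s.

Δv = 768 m/s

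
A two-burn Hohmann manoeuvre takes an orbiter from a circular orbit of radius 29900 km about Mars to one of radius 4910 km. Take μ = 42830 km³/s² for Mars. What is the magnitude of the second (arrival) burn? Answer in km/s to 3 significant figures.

Δv₂ = 0.918 km/s

Semi-major axis of the transfer orbit: a_t = (29900 + 4910)/2 = 17405 km.
Circular speed at r = 4910 km: v_c = √(μ/r) = 2.9535 km/s.
Vis-viva on the transfer ellipse at r = 4910 km gives v_t = √[μ(2/r − 1/a_t)] = 3.8711 km/s.
Δv₂ = |v_t − v_c| = |3.8711 − 2.9535| = 0.9176 km/s.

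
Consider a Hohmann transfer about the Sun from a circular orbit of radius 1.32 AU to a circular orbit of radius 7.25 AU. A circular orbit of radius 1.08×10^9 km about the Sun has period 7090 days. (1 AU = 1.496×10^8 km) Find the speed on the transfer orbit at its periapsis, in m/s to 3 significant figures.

From Kepler's third law T² = 4π²r³/μ at r = 1.08×10^9 km, T = 7090 days = 7090 × 86400 s = 6.12576×10^8 s: μ = 4π²r³/T² = 1.32529×10^11 km³/s².
In km: r₁ = 1.32 × 1.496×10^8 = 1.97472×10^8 km; r₂ = 7.25 × 1.496×10^8 = 1.0846×10^9 km.
Semi-major axis of the transfer orbit: a_t = (1.97472×10^8 + 1.0846×10^9)/2 = 6.41036×10^8 km.
At periapsis, r = 1.97472×10^8 km.
Vis-viva: v = √[μ(2/r − 1/a_t)] = √[1.32529×10^11 × (2/1.97472×10^8 − 1/6.41036×10^8)] = 33.70 km/s.

v = 33700 m/s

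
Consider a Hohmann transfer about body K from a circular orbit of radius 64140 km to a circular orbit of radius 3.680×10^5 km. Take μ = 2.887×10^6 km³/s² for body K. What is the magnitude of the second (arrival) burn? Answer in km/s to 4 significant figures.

Transfer-ellipse semi-major axis a_t = (r₁ + r₂)/2 = (64140 + 3.680×10^5)/2 = 2.1607×10^5 km.
Circular speed at r = 3.680×10^5 km: v_c = √(μ/r) = 2.801 km/s.
Transfer-orbit speed at the same r (vis-viva, a = a_t): v_t = √[μ(2/r − 1/a_t)] = 1.526 km/s.
Δv₂ = |v_t − v_c| = |1.526 − 2.801| = 1.275 km/s.

Δv₂ = 1.275 km/s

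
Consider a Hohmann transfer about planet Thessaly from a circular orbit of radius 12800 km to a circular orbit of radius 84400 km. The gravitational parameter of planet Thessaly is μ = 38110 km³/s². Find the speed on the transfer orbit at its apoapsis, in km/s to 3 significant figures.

v = 0.345 km/s

The Hohmann ellipse has a_t = (r₁ + r₂)/2 = 48600 km.
The apoapsis of the transfer ellipse is at r = 84400 km.
Applying v² = μ(2/r − 1/a_t): v = 0.3449 km/s.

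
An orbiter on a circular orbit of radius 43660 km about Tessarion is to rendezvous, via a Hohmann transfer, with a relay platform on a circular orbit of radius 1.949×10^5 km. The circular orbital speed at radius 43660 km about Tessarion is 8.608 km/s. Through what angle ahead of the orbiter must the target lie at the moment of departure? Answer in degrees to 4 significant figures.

From the circular-orbit relation v² = μ/r at r = 43660 km: μ = v²r = (8.608)² × 43660 = 3.23510×10^6 km³/s².
The Hohmann ellipse has a_t = (r₁ + r₂)/2 = 1.1928×10^5 km.
Transfer time t = π√(a_t³/μ) = 71954 s.
The target's mean motion on its circular orbit is ω₂ = √(μ/r₂³) = 2.0904×10^-5 rad/s.
Angle swept by the target during transfer: ω₂·t = 1.5041 rad = 86.18°.
Arrival is 180° from departure on the ellipse, so φ = 180° − 86.18° = 93.82°.

φ = 93.82°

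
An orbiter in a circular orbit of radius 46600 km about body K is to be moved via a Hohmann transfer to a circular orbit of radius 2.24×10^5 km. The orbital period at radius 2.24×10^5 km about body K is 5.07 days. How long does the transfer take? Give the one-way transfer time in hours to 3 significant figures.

From Kepler's third law T² = 4π²r³/μ at r = 2.24×10^5 km, T = 5.07 days = 5.07 × 86400 s = 4.38048×10^5 s: μ = 4π²r³/T² = 2.31239×10^6 km³/s².
The Hohmann ellipse has a_t = (r₁ + r₂)/2 = 1.353×10^5 km.
By Kepler's third law the transfer-orbit period is T = 2π√(a_t³/μ), so t = T/2 = 1.028×10^5 s.
Converting: 1.028×10^5 s ÷ 3600 s/hour = 28.6 hours.

t = 28.6 hours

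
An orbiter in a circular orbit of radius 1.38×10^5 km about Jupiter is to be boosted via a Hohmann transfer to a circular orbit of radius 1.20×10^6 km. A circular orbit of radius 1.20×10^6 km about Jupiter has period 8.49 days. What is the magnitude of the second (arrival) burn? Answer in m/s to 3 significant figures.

From Kepler's third law T² = 4π²r³/μ at r = 1.20×10^6 km, T = 8.49 days = 8.49 × 86400 s = 7.33536×10^5 s: μ = 4π²r³/T² = 1.26783×10^8 km³/s².
Transfer-ellipse semi-major axis a_t = (r₁ + r₂)/2 = (1.380×10^5 + 1.200×10^6)/2 = 6.690×10^5 km.
On the circular orbit at r = 1.200×10^6 km, v_c = √(μ/r) = 10.2787 km/s.
Vis-viva on the transfer ellipse at r = 1.200×10^6 km gives v_t = √[μ(2/r − 1/a_t)] = 4.66838 km/s.
Δv₂ = |v_t − v_c| = |4.66838 − 10.2787| = 5.610 km/s.

Δv₂ = 5610 m/s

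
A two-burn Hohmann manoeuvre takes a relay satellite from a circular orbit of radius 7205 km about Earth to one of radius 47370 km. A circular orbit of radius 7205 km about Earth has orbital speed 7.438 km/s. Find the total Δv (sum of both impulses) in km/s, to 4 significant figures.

From the circular-orbit relation v² = μ/r at r = 7205 km: μ = v²r = (7.438)² × 7205 = 3.98608×10^5 km³/s².
The Hohmann ellipse has a_t = (r₁ + r₂)/2 = 27287.5 km.
At r₁ the circular-orbit speed is v₁ = √(μ/r₁) = 7.438 km/s.
On the transfer ellipse at r₁, vis-viva equation gives v_p = √[μ(2/r₁ − 1/a_t)] = 9.800 km/s.
First burn Δv₁ = |v_p − v₁| = 2.362 km/s.
Circular speed at r₂: v₂ = √(μ/r₂) = 2.901 km/s.
Transfer-orbit speed at r₂: v_a = √[μ(2/r₂ − 1/a_t)] = 1.491 km/s.
Second burn Δv₂ = |v₂ − v_a| = 1.410 km/s.
Δv = Δv₁ + Δv₂ = 2.362 + 1.410 = 3.772 km/s.

Δv = 3.772 km/s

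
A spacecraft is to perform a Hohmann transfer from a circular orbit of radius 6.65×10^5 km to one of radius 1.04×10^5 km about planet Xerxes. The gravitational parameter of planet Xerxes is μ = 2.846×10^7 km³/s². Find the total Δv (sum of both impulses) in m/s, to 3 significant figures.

Transfer-ellipse semi-major axis a_t = (r₁ + r₂)/2 = (6.650×10^5 + 1.040×10^5)/2 = 3.845×10^5 km.
At r₁ the circular-orbit speed is v₁ = √(μ/r₁) = 6.5419 km/s.
Transfer-orbit speed at r₁ (vis-viva equation): v_a = √[μ(2/r₁ − 1/a_t)] = 3.4023 km/s.
First burn Δv₁ = |v_a − v₁| = 3.1396 km/s.
Circular speed at r₂: v₂ = √(μ/r₂) = 16.5425 km/s.
Transfer-orbit speed at r₂: v_p = √[μ(2/r₂ − 1/a_t)] = 21.7552 km/s.
Second burn Δv₂ = |v₂ − v_p| = 5.2127 km/s.
Δv = Δv₁ + Δv₂ = 3.1396 + 5.2127 = 8.352 km/s.

Δv = 8350 m/s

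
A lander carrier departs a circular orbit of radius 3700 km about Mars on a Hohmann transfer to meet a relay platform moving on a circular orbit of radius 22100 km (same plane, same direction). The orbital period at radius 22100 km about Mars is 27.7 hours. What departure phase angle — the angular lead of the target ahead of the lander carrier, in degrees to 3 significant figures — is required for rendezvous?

From Kepler's third law T² = 4π²r³/μ at r = 22100 km, T = 27.7 hours = 27.7 × 3600 s = 99720 s: μ = 4π²r³/T² = 42852.1 km³/s².
Transfer-ellipse semi-major axis a_t = (r₁ + r₂)/2 = (3700 + 22100)/2 = 12900 km.
Transfer time t = π√(a_t³/μ) = 22240 s.
Target angular speed ω₂ = √(μ/r₂³) = 6.301×10^-5 rad/s.
Angle swept by the target during transfer: ω₂·t = 1.401 rad = 80.27°.
The lander carrier traverses 180° on the transfer ellipse, so the target must lead by 180° − 80.27° = 99.7°.

φ = 99.7°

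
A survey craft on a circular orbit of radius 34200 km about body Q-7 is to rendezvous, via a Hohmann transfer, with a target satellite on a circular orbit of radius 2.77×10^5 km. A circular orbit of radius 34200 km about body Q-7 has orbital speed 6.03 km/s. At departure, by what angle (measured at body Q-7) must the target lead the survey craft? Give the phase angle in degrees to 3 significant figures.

From the circular-orbit relation v² = μ/r at r = 34200 km: μ = v²r = (6.03)² × 34200 = 1.24354×10^6 km³/s².
Semi-major axis of the transfer orbit: a_t = (34200 + 2.770×10^5)/2 = 1.556×10^5 km.
The half-period of the transfer ellipse is t = π√(a_t³/μ) = 1.72915×10^5 s.
The target's mean motion on its circular orbit is ω₂ = √(μ/r₂³) = 7.64911×10^-6 rad/s.
Angle swept by the target during transfer: ω₂·t = 1.3226 rad = 75.78°.
The survey craft traverses 180° on the transfer ellipse, so the target must lead by 180° − 75.78° = 104°.

φ = 104°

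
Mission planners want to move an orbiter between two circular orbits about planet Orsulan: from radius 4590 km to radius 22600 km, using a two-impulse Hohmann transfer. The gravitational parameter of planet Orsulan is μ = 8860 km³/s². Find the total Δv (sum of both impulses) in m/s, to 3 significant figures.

Δv = 664 m/s

The Hohmann ellipse has a_t = (r₁ + r₂)/2 = 13595 km.
Circular speed at r₁: v₁ = √(μ/r₁) = √(8860/4590) = 1.389 km/s.
On the transfer ellipse at r₁, v² = μ(2/r − 1/a) gives v_p = √[μ(2/r₁ − 1/a_t)] = 1.791 km/s.
First burn Δv₁ = |v_p − v₁| = 0.4020 km/s.
Circular speed at r₂: v₂ = √(μ/r₂) = 0.6261 km/s.
Transfer-orbit speed at r₂: v_a = √[μ(2/r₂ − 1/a_t)] = 0.3638 km/s.
Second burn Δv₂ = |v₂ − v_a| = 0.2623 km/s.
Total Δv = Δv₁ + Δv₂ = 0.6643 km/s.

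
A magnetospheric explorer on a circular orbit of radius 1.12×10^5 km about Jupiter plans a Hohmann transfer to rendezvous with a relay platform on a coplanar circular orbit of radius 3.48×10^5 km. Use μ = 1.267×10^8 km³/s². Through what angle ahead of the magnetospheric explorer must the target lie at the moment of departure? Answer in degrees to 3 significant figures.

φ = 83.3°

Transfer-ellipse semi-major axis a_t = (r₁ + r₂)/2 = (1.120×10^5 + 3.480×10^5)/2 = 2.300×10^5 km.
Transfer time t = π√(a_t³/μ) = 30790 s.
Target angular speed ω₂ = √(μ/r₂³) = 5.483×10^-5 rad/s.
Angle swept by the target during transfer: ω₂·t = 1.688 rad = 96.72°.
Arrival is 180° from departure on the ellipse, so φ = 180° − 96.72° = 83.3°.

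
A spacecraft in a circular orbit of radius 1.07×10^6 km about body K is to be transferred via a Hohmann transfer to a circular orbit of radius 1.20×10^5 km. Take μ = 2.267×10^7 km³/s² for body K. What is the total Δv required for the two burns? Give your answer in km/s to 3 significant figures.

The Hohmann ellipse has a_t = (r₁ + r₂)/2 = 5.950×10^5 km.
At r₁ the circular-orbit speed is v₁ = √(μ/r₁) = 4.603 km/s.
Transfer-orbit speed at r₁ (v² = μ(2/r − 1/a)): v_a = √[μ(2/r₁ − 1/a_t)] = 2.067 km/s.
First burn Δv₁ = |v_a − v₁| = 2.536 km/s.
At r₂, v₂ = √(μ/r₂) = 13.745 km/s.
Transfer-orbit speed at r₂: v_p = √[μ(2/r₂ − 1/a_t)] = 18.432 km/s.
Second burn Δv₂ = |v₂ − v_p| = 4.687 km/s.
Δv = Δv₁ + Δv₂ = 2.536 + 4.687 = 7.223 km/s.

Δv = 7.22 km/s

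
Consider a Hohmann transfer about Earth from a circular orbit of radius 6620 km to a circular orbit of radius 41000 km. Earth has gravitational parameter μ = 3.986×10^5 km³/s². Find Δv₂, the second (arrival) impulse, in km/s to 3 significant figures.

Δv₂ = 1.47 km/s

Transfer-ellipse semi-major axis a_t = (r₁ + r₂)/2 = (6620 + 41000)/2 = 23810 km.
On the circular orbit at r = 41000 km, v_c = √(μ/r) = 3.118 km/s.
Vis-viva on the transfer ellipse at r = 41000 km gives v_t = √[μ(2/r − 1/a_t)] = 1.644 km/s.
Δv₂ = |v_t − v_c| = |1.644 − 3.118| = 1.474 km/s.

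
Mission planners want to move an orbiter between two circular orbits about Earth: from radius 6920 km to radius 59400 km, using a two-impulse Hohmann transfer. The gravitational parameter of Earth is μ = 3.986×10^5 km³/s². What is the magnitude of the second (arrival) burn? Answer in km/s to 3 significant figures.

Δv₂ = 1.41 km/s

Transfer-ellipse semi-major axis a_t = (r₁ + r₂)/2 = (6920 + 59400)/2 = 33160 km.
On the circular orbit at r = 59400 km, v_c = √(μ/r) = 2.590 km/s.
Transfer-orbit speed at the same r (vis-viva, a = a_t): v_t = √[μ(2/r − 1/a_t)] = 1.183 km/s.
Δv₂ = |v_t − v_c| = |1.183 − 2.590| = 1.407 km/s.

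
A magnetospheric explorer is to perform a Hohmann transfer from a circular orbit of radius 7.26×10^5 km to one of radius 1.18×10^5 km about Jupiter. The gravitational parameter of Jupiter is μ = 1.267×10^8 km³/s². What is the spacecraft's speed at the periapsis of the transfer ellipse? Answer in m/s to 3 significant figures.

v = 43000 m/s

Transfer-ellipse semi-major axis a_t = (r₁ + r₂)/2 = (7.260×10^5 + 1.180×10^5)/2 = 4.220×10^5 km.
The periapsis of the transfer ellipse is at r = 1.180×10^5 km.
Applying v² = μ(2/r − 1/a_t): v = 42.98 km/s.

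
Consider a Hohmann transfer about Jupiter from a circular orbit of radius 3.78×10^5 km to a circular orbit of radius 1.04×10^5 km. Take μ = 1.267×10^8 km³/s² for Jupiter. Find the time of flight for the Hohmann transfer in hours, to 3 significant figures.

The Hohmann ellipse has a_t = (r₁ + r₂)/2 = 2.410×10^5 km.
By Kepler's third law the transfer-orbit period is T = 2π√(a_t³/μ), so t = T/2 = 33020 s.
Converting: 33020 s ÷ 3600 s/hour = 9.17 hours.

t = 9.17 hours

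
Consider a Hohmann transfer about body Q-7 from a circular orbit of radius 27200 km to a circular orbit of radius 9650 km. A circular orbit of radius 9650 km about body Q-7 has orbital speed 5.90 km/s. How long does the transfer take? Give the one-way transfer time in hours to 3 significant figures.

From the circular-orbit relation v² = μ/r at r = 9650 km: μ = v²r = (5.90)² × 9650 = 3.35916×10^5 km³/s².
Transfer-ellipse semi-major axis a_t = (r₁ + r₂)/2 = (27200 + 9650)/2 = 18425 km.
Half the transfer-orbit period gives t = π√(a_t³/μ) = 13560 s.
Converting: 13560 s ÷ 3600 s/hour = 3.77 hours.

t = 3.77 hours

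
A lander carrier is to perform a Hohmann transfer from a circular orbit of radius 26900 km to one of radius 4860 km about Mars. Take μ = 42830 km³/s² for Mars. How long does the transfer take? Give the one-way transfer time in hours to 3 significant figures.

Transfer-ellipse semi-major axis a_t = (r₁ + r₂)/2 = (26900 + 4860)/2 = 15880 km.
Half the transfer-orbit period gives t = π√(a_t³/μ) = 30380 s.
Converting: 30380 s ÷ 3600 s/hour = 8.44 hours.

t = 8.44 hours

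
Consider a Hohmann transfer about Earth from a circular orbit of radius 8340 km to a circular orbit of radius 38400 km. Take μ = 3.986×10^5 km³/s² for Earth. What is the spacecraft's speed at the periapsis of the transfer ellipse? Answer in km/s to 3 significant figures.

Transfer-ellipse semi-major axis a_t = (r₁ + r₂)/2 = (8340 + 38400)/2 = 23370 km.
At periapsis, r = 8340 km.
Applying v² = μ(2/r − 1/a_t): v = 8.862 km/s.

v = 8.86 km/s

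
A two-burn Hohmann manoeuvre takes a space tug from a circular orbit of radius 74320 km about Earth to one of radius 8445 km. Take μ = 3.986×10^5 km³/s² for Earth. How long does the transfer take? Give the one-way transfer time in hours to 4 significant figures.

Semi-major axis of the transfer orbit: a_t = (74320 + 8445)/2 = 41382.5 km.
By Kepler's third law the transfer-orbit period is T = 2π√(a_t³/μ), so t = T/2 = 41890 s.
Converting: 41890 s ÷ 3600 s/hour = 11.64 hours.

t = 11.64 hours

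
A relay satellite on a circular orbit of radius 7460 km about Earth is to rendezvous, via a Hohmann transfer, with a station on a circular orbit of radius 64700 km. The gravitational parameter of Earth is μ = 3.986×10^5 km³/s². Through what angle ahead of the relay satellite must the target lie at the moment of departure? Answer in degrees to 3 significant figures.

φ = 105°

Semi-major axis of the transfer orbit: a_t = (7460 + 64700)/2 = 36080 km.
The half-period of the transfer ellipse is t = π√(a_t³/μ) = 34102 s.
Target angular speed ω₂ = √(μ/r₂³) = 3.8363×10^-5 rad/s.
Angle swept by the target during transfer: ω₂·t = 1.3083 rad = 74.96°.
The relay satellite traverses 180° on the transfer ellipse, so the target must lead by 180° − 74.96° = 105°.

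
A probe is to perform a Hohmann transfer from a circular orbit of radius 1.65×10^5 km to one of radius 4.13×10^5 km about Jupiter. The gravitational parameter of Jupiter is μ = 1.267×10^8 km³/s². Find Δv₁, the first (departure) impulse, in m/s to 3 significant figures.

Δv₁ = 5420 m/s

The Hohmann ellipse has a_t = (r₁ + r₂)/2 = 2.890×10^5 km.
On the circular orbit at r = 1.650×10^5 km, v_c = √(μ/r) = 27.7106 km/s.
Vis-viva on the transfer ellipse at r = 1.650×10^5 km gives v_t = √[μ(2/r − 1/a_t)] = 33.1263 km/s.
Δv₁ = |v_t − v_c| = |33.1263 − 27.7106| = 5.416 km/s.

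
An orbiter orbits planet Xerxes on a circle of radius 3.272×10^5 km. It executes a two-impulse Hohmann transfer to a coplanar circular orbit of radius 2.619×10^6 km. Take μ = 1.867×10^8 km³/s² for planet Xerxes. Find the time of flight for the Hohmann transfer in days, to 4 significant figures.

Semi-major axis of the transfer orbit: a_t = (3.272×10^5 + 2.619×10^6)/2 = 1.4731×10^6 km.
By Kepler's third law the transfer-orbit period is T = 2π√(a_t³/μ), so t = T/2 = 4.111×10^5 s.
Converting: 4.111×10^5 s ÷ 86400 s/day = 4.758 days.

t = 4.758 days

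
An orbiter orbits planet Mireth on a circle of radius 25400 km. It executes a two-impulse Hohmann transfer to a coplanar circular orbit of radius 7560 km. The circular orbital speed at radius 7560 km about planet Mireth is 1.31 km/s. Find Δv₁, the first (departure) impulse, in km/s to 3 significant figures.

Δv₁ = 0.231 km/s

From the circular-orbit relation v² = μ/r at r = 7560 km: μ = v²r = (1.31)² × 7560 = 12973.7 km³/s².
Semi-major axis of the transfer orbit: a_t = (25400 + 7560)/2 = 16480 km.
Circular speed at r = 25400 km: v_c = √(μ/r) = 0.7147 km/s.
Vis-viva on the transfer ellipse at r = 25400 km gives v_t = √[μ(2/r − 1/a_t)] = 0.4841 km/s.
Δv₁ = |v_t − v_c| = |0.4841 − 0.7147| = 0.2306 km/s.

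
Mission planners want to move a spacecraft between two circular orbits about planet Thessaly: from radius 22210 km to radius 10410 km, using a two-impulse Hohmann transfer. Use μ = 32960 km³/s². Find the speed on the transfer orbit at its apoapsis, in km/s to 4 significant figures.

Transfer-ellipse semi-major axis a_t = (r₁ + r₂)/2 = (22210 + 10410)/2 = 16310 km.
The apoapsis of the transfer ellipse is at r = 22210 km.
Applying v² = μ(2/r − 1/a_t): v = 0.9732 km/s.

v = 0.9732 km/s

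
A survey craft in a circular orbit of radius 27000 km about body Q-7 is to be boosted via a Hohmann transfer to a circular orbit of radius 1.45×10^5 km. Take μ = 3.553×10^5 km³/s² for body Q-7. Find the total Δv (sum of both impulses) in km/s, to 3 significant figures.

The Hohmann ellipse has a_t = (r₁ + r₂)/2 = 86000 km.
Circular speed at r₁: v₁ = √(μ/r₁) = √(3.553×10^5/27000) = 3.6276 km/s.
Transfer-orbit speed at r₁ (vis-viva equation): v_p = √[μ(2/r₁ − 1/a_t)] = 4.7103 km/s.
First burn Δv₁ = |v_p − v₁| = 1.083 km/s.
At r₂, v₂ = √(μ/r₂) = 1.5654 km/s.
Transfer-orbit speed at r₂: v_a = √[μ(2/r₂ − 1/a_t)] = 0.87709 km/s.
Second burn Δv₂ = |v₂ − v_a| = 0.6883 km/s.
Total Δv = Δv₁ + Δv₂ = 1.771 km/s.

Δv = 1.77 km/s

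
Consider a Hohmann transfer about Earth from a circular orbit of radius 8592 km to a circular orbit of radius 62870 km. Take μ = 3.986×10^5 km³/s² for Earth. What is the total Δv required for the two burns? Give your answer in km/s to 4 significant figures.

Δv = 3.507 km/s

Semi-major axis of the transfer orbit: a_t = (8592 + 62870)/2 = 35731 km.
Circular speed at r₁: v₁ = √(μ/r₁) = √(3.986×10^5/8592) = 6.811 km/s.
Transfer-orbit speed at r₁ (v² = μ(2/r − 1/a)): v_p = √[μ(2/r₁ − 1/a_t)] = 9.035 km/s.
First burn Δv₁ = |v_p − v₁| = 2.224 km/s.
Circular speed at r₂: v₂ = √(μ/r₂) = 2.518 km/s.
Transfer-orbit speed at r₂: v_a = √[μ(2/r₂ − 1/a_t)] = 1.235 km/s.
Second burn Δv₂ = |v₂ − v_a| = 1.283 km/s.
Δv = Δv₁ + Δv₂ = 2.224 + 1.283 = 3.507 km/s.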